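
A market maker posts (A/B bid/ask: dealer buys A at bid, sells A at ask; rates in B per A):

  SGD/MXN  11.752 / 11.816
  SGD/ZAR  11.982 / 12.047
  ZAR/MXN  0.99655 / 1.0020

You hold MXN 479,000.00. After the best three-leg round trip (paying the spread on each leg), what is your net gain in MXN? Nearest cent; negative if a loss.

Net profit: MXN 5,053.58

Best loop MXN → SGD → ZAR → MXN:
MXN 479,000.00 ÷ 11.816 (buy SGD at ask) = SGD 40,538.25
SGD 40,538.25 × 11.982 (sell SGD at bid) = ZAR 485,729.35
ZAR 485,729.35 × 0.99655 (sell ZAR at bid) = MXN 484,053.58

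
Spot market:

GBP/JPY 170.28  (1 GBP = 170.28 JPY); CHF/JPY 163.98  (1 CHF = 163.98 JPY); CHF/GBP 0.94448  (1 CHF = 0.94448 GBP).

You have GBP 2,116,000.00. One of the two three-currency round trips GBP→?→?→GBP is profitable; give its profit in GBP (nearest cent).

Profitable loop is GBP → CHF → JPY → GBP:
GBP 2,116,000.00 ÷ 0.94448 = CHF 2,240,386.24
CHF 2,240,386.24 × 163.98 = JPY 367,378,536
JPY 367,378,536 ÷ 170.28 = GBP 2,157,496.69
Profit = GBP 2,157,496.69 − GBP 2,116,000.00

Profit: GBP 41,496.69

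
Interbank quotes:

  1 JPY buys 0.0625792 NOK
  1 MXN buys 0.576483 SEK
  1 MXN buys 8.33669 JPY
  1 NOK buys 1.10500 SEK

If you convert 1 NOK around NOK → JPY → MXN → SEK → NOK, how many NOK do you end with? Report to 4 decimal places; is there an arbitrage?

1.0000 (no arbitrage)

Around NOK → JPY → MXN → SEK → NOK: 1 ÷ 0.0625792 ÷ 8.33669 × 0.576483 ÷ 1.10500 = 1.000001
Product ≈ 1 (deviation 0.000%, within rounding noise).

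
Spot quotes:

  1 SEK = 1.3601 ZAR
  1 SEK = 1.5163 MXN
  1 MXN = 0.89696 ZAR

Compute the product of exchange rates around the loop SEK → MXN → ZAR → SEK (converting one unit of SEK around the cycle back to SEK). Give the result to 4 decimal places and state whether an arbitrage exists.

1.0000 (no arbitrage)

Around SEK → MXN → ZAR → SEK: 1 × 1.5163 × 0.89696 ÷ 1.3601 = 0.999971
Product ≈ 1 (deviation 0.003%, within rounding noise).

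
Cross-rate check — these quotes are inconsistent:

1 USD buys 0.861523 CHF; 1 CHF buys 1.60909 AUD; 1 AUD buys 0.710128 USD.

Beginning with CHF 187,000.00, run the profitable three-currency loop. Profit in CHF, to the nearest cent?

Profit: CHF 2,958.07

Profitable loop is CHF → USD → AUD → CHF:
CHF 187,000.00 ÷ 0.861523 = USD 217,057.47
USD 217,057.47 ÷ 0.710128 = AUD 305,659.64
AUD 305,659.64 ÷ 1.60909 = CHF 189,958.07
Profit = CHF 189,958.07 − CHF 187,000.00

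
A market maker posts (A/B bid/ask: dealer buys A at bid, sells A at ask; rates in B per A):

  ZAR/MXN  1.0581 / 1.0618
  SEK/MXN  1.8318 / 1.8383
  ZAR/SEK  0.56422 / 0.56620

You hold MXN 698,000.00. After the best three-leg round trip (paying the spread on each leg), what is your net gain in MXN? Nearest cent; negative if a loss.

Best loop MXN → SEK → ZAR → MXN:
MXN 698,000.00 ÷ 1.8383 (buy SEK at ask) = SEK 379,698.63
SEK 379,698.63 ÷ 0.56620 (buy ZAR at ask) = ZAR 670,608.68
ZAR 670,608.68 × 1.0581 (sell ZAR at bid) = MXN 709,571.04

Net profit: MXN 11,571.04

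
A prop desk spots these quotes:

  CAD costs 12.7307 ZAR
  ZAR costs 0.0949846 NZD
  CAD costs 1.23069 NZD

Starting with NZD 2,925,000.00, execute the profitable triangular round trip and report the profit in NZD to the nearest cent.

Profit: NZD 51,933.00

Profitable loop is NZD → ZAR → CAD → NZD:
NZD 2,925,000.00 ÷ 0.0949846 = ZAR 30,794,465.63
ZAR 30,794,465.63 ÷ 12.7307 = CAD 2,418,913.78
CAD 2,418,913.78 × 1.23069 = NZD 2,976,933.00
Profit = NZD 2,976,933.00 − NZD 2,925,000.00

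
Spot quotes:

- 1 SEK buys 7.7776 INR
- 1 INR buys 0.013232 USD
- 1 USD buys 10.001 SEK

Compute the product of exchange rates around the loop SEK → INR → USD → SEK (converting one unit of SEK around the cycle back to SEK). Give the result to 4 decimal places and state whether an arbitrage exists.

1.0292 (arbitrage exists)

Around SEK → INR → USD → SEK: 1 × 7.7776 × 0.013232 × 10.001 = 1.029235
Product > 1; profitable direction is SEK → INR → USD → SEK.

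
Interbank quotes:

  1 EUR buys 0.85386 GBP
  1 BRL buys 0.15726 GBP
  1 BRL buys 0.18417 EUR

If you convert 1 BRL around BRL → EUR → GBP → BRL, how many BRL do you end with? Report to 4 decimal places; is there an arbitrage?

Around BRL → EUR → GBP → BRL: 1 × 0.18417 × 0.85386 ÷ 0.15726 = 0.999971
Product ≈ 1 (deviation 0.003%, within rounding noise).

1.0000 (no arbitrage)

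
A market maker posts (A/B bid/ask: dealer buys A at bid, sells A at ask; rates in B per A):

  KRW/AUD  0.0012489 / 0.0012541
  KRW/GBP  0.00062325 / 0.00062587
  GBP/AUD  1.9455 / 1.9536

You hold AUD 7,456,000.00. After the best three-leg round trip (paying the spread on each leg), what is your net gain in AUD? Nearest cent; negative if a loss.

Best loop AUD → GBP → KRW → AUD:
AUD 7,456,000.00 ÷ 1.9536 (buy GBP at ask) = GBP 3,816,543.82
GBP 3,816,543.82 ÷ 0.00062587 (buy KRW at ask) = KRW 6,097,981,716
KRW 6,097,981,716 × 0.0012489 (sell KRW at bid) = AUD 7,615,769.37

Net profit: AUD 159,769.37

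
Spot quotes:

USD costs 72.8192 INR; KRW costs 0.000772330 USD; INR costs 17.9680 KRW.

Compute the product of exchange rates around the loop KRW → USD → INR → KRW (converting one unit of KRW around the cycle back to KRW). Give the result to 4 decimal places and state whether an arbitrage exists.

Around KRW → USD → INR → KRW: 1 × 0.000772330 × 72.8192 × 17.9680 = 1.010528
Product > 1; profitable direction is KRW → USD → INR → KRW.

1.0105 (arbitrage exists)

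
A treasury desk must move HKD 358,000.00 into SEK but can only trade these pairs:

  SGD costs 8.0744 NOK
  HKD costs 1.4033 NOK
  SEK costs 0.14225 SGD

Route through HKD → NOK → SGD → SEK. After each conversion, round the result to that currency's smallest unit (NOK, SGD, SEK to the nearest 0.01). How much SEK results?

SEK 437,392.20

HKD 358,000.00 × 1.4033 = NOK 502,381.40
NOK 502,381.40 ÷ 8.0744 = SGD 62,219.04
SGD 62,219.04 ÷ 0.14225 = SEK 437,392.20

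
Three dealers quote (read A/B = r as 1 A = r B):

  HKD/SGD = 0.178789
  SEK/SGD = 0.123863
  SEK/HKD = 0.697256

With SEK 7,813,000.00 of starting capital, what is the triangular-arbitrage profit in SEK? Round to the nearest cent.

Profitable loop is SEK → HKD → SGD → SEK:
SEK 7,813,000.00 × 0.697256 = HKD 5,447,661.13
HKD 5,447,661.13 × 0.178789 = SGD 973,981.89
SGD 973,981.89 ÷ 0.123863 = SEK 7,863,380.39
Profit = SEK 7,863,380.39 − SEK 7,813,000.00

Profit: SEK 50,380.39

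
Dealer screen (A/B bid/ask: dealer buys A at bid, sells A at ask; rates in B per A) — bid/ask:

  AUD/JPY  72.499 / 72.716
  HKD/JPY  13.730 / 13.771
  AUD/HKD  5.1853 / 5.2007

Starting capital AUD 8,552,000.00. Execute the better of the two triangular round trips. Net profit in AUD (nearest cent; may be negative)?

Net profit: AUD 105,099.87

Best loop AUD → JPY → HKD → AUD:
AUD 8,552,000.00 × 72.499 (sell AUD at bid) = JPY 620,011,448
JPY 620,011,448 ÷ 13.771 (buy HKD at ask) = HKD 45,022,979.30
HKD 45,022,979.30 ÷ 5.2007 (buy AUD at ask) = AUD 8,657,099.87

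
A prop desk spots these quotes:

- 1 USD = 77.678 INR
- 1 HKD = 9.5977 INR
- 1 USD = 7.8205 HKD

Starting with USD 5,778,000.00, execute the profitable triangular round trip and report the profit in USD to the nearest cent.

Profitable loop is USD → INR → HKD → USD:
USD 5,778,000.00 × 77.678 = INR 448,823,484.00
INR 448,823,484.00 ÷ 9.5977 = HKD 46,763,650.04
HKD 46,763,650.04 ÷ 7.8205 = USD 5,979,624.07
Profit = USD 5,979,624.07 − USD 5,778,000.00

Profit: USD 201,624.07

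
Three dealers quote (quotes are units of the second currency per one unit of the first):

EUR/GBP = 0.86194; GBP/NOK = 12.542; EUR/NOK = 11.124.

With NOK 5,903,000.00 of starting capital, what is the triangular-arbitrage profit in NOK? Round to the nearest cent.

Profit: NOK 171,211.81

Profitable loop is NOK → GBP → EUR → NOK:
NOK 5,903,000.00 ÷ 12.542 = GBP 470,658.59
GBP 470,658.59 ÷ 0.86194 = EUR 546,045.65
EUR 546,045.65 × 11.124 = NOK 6,074,211.81
Profit = NOK 6,074,211.81 − NOK 5,903,000.00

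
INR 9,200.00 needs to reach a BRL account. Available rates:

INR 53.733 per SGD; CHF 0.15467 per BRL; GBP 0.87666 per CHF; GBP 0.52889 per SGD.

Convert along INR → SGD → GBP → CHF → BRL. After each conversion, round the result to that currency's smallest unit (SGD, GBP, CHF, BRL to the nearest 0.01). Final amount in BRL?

BRL 667.87

INR 9,200.00 ÷ 53.733 = SGD 171.22
SGD 171.22 × 0.52889 = GBP 90.56
GBP 90.56 ÷ 0.87666 = CHF 103.30
CHF 103.30 ÷ 0.15467 = BRL 667.87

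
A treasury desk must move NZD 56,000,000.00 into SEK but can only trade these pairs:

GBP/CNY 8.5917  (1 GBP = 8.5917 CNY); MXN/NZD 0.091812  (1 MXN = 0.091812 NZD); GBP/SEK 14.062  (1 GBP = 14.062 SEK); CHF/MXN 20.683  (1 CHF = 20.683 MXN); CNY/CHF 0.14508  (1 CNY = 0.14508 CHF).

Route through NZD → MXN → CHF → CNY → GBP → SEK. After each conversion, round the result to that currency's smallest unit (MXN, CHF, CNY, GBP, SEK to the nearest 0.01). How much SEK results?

NZD 56,000,000.00 ÷ 0.091812 = MXN 609,942,055.50
MXN 609,942,055.50 ÷ 20.683 = CHF 29,490,018.64
CHF 29,490,018.64 ÷ 0.14508 = CNY 203,267,291.43
CNY 203,267,291.43 ÷ 8.5917 = GBP 23,658,564.83
GBP 23,658,564.83 × 14.062 = SEK 332,686,738.64

SEK 332,686,738.64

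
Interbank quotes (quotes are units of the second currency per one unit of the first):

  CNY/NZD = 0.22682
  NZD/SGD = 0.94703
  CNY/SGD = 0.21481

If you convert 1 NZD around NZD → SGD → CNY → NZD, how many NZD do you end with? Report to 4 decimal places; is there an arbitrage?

Around NZD → SGD → CNY → NZD: 1 × 0.94703 ÷ 0.21481 × 0.22682 = 0.999978
Product ≈ 1 (deviation 0.002%, within rounding noise).

1.0000 (no arbitrage)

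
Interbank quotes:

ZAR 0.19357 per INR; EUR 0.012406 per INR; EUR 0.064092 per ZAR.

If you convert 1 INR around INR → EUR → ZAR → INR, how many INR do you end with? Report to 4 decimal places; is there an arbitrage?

1.0000 (no arbitrage)

Around INR → EUR → ZAR → INR: 1 × 0.012406 ÷ 0.064092 ÷ 0.19357 = 0.999977
Product ≈ 1 (deviation 0.002%, within rounding noise).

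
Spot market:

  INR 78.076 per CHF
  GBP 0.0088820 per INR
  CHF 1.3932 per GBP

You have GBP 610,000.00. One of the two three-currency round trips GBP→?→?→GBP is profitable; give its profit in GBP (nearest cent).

Profitable loop is GBP → INR → CHF → GBP:
GBP 610,000.00 ÷ 0.0088820 = INR 68,678,225.62
INR 68,678,225.62 ÷ 78.076 = CHF 879,632.99
CHF 879,632.99 ÷ 1.3932 = GBP 631,375.96
Profit = GBP 631,375.96 − GBP 610,000.00

Profit: GBP 21,375.96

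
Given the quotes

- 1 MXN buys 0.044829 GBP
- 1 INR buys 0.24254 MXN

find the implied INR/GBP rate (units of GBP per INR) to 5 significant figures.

INR/GBP = 0.010873

1 INR × 0.24254 = 0.24254 MXN
0.24254 MXN × 0.044829 = 0.0108728 GBP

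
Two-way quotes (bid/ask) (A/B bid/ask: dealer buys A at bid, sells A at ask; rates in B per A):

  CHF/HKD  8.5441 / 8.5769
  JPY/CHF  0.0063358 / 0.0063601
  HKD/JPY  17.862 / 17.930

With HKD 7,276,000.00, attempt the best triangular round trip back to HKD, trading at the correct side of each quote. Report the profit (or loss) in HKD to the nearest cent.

Best loop HKD → CHF → JPY → HKD:
HKD 7,276,000.00 ÷ 8.5769 (buy CHF at ask) = CHF 848,325.15
CHF 848,325.15 ÷ 0.0063601 (buy JPY at ask) = JPY 133,382,361
JPY 133,382,361 ÷ 17.930 (buy HKD at ask) = HKD 7,439,060.83

Net profit: HKD 163,060.83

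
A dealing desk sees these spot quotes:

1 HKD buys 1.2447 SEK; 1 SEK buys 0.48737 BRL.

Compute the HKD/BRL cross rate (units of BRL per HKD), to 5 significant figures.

HKD/BRL = 0.60663

1 HKD × 1.2447 = 1.2447 SEK
1.2447 SEK × 0.48737 = 0.606629 BRL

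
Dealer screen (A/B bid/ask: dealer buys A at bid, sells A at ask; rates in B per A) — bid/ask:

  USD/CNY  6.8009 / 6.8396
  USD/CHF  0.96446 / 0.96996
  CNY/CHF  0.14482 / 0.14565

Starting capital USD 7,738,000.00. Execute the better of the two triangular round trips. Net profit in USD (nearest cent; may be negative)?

Net profit: USD 119,236.63

Best loop USD → CNY → CHF → USD:
USD 7,738,000.00 × 6.8009 (sell USD at bid) = CNY 52,625,364.20
CNY 52,625,364.20 × 0.14482 (sell CNY at bid) = CHF 7,621,205.24
CHF 7,621,205.24 ÷ 0.96996 (buy USD at ask) = USD 7,857,236.63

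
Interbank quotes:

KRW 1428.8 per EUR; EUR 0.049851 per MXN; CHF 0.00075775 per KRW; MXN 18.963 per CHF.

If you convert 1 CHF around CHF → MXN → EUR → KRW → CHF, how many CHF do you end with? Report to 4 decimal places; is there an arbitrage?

1.0235 (arbitrage exists)

Around CHF → MXN → EUR → KRW → CHF: 1 × 18.963 × 0.049851 × 1428.8 × 0.00075775 = 1.023478
Product > 1; profitable direction is CHF → MXN → EUR → KRW → CHF.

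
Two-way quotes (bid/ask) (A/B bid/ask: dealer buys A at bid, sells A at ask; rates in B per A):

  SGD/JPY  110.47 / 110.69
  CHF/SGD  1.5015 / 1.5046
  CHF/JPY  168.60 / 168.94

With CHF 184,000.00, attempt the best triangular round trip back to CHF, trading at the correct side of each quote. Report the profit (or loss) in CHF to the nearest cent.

Best loop CHF → JPY → SGD → CHF:
CHF 184,000.00 × 168.60 (sell CHF at bid) = JPY 31,022,400
JPY 31,022,400 ÷ 110.69 (buy SGD at ask) = SGD 280,263.80
SGD 280,263.80 ÷ 1.5046 (buy CHF at ask) = CHF 186,271.30

Net profit: CHF 2,271.30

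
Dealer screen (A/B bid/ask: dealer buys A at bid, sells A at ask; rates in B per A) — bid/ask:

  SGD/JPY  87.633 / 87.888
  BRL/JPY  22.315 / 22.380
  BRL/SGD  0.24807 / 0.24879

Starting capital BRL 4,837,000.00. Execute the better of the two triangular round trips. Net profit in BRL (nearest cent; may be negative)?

Best loop BRL → JPY → SGD → BRL:
BRL 4,837,000.00 × 22.315 (sell BRL at bid) = JPY 107,937,655
JPY 107,937,655 ÷ 87.888 (buy SGD at ask) = SGD 1,228,127.33
SGD 1,228,127.33 ÷ 0.24879 (buy BRL at ask) = BRL 4,936,401.51

Net profit: BRL 99,401.51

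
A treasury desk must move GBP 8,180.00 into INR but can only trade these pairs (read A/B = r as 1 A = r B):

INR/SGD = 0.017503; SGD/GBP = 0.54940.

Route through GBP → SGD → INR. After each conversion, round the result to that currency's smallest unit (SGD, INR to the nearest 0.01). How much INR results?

GBP 8,180.00 ÷ 0.54940 = SGD 14,888.97
SGD 14,888.97 ÷ 0.017503 = INR 850,652.46

INR 850,652.46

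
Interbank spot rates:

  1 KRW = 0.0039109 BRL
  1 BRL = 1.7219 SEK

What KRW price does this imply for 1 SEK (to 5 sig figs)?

SEK/KRW = 148.50

1 SEK ÷ 1.7219 = 0.580754 BRL
0.580754 BRL ÷ 0.0039109 = 148.496 KRW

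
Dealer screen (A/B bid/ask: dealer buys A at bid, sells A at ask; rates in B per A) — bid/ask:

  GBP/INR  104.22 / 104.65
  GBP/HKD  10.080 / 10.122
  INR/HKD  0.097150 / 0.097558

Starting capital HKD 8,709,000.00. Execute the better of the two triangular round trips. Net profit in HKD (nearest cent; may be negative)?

Best loop HKD → GBP → INR → HKD:
HKD 8,709,000.00 ÷ 10.122 (buy GBP at ask) = GBP 860,403.08
GBP 860,403.08 × 104.22 (sell GBP at bid) = INR 89,671,209.25
INR 89,671,209.25 × 0.097150 (sell INR at bid) = HKD 8,711,557.98

Net profit: HKD 2,557.98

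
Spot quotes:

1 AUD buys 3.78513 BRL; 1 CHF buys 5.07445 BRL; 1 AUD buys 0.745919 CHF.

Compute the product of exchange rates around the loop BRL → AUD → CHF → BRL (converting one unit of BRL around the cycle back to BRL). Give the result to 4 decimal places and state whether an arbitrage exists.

1.0000 (no arbitrage)

Around BRL → AUD → CHF → BRL: 1 ÷ 3.78513 × 0.745919 × 5.07445 = 1.000000
Product ≈ 1 (deviation 0.000%, within rounding noise).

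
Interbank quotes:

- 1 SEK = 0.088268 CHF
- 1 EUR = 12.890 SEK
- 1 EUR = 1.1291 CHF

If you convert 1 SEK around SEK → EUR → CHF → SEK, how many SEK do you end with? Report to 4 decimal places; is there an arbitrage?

0.9924 (arbitrage exists)

Around SEK → EUR → CHF → SEK: 1 ÷ 12.890 × 1.1291 ÷ 0.088268 = 0.992376
Product < 1; profitable direction is SEK → CHF → EUR → SEK.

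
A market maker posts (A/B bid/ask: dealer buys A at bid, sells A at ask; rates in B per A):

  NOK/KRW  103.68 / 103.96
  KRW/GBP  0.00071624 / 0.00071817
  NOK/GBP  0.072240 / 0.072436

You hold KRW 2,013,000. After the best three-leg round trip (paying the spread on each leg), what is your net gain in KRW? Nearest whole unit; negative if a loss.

Best loop KRW → GBP → NOK → KRW:
KRW 2,013,000 × 0.00071624 (sell KRW at bid) = GBP 1,441.79
GBP 1,441.79 ÷ 0.072436 (buy NOK at ask) = NOK 19,904.34
NOK 19,904.34 × 103.68 (sell NOK at bid) = KRW 2,063,682

Net profit: KRW 50,682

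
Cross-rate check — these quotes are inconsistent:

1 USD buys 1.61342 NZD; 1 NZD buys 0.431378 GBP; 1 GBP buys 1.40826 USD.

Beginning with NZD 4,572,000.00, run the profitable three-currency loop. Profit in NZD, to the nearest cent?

Profitable loop is NZD → USD → GBP → NZD:
NZD 4,572,000.00 ÷ 1.61342 = USD 2,833,732.07
USD 2,833,732.07 ÷ 1.40826 = GBP 2,012,222.23
GBP 2,012,222.23 ÷ 0.431378 = NZD 4,664,638.03
Profit = NZD 4,664,638.03 − NZD 4,572,000.00

Profit: NZD 92,638.03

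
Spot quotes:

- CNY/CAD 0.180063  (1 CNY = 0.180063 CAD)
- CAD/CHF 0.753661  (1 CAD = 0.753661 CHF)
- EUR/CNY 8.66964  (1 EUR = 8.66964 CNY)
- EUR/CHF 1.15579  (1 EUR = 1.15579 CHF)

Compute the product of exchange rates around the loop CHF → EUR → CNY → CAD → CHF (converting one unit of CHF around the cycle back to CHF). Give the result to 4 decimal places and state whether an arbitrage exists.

1.0179 (arbitrage exists)

Around CHF → EUR → CNY → CAD → CHF: 1 ÷ 1.15579 × 8.66964 × 0.180063 × 0.753661 = 1.017941
Product > 1; profitable direction is CHF → EUR → CNY → CAD → CHF.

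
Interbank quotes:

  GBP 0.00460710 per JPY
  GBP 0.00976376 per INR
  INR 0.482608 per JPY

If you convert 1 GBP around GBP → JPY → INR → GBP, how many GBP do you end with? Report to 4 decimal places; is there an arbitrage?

1.0228 (arbitrage exists)

Around GBP → JPY → INR → GBP: 1 ÷ 0.00460710 × 0.482608 × 0.00976376 = 1.022784
Product > 1; profitable direction is GBP → JPY → INR → GBP.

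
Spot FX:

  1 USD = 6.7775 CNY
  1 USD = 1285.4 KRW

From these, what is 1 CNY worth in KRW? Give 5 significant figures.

CNY/KRW = 189.66

1 CNY ÷ 6.7775 = 0.147547 USD
0.147547 USD × 1285.4 = 189.657 KRW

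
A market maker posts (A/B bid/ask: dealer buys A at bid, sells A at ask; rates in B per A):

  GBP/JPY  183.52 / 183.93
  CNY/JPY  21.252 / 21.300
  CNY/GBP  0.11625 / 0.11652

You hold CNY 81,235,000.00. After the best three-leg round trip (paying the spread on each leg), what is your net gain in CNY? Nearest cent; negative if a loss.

Net profit: CNY 130,433.66

Best loop CNY → GBP → JPY → CNY:
CNY 81,235,000.00 × 0.11625 (sell CNY at bid) = GBP 9,443,568.75
GBP 9,443,568.75 × 183.52 (sell GBP at bid) = JPY 1,733,083,737
JPY 1,733,083,737 ÷ 21.300 (buy CNY at ask) = CNY 81,365,433.66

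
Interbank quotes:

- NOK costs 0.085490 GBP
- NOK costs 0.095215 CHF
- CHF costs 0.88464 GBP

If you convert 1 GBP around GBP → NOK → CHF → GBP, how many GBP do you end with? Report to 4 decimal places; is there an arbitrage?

Around GBP → NOK → CHF → GBP: 1 ÷ 0.085490 × 0.095215 × 0.88464 = 0.985273
Product < 1; profitable direction is GBP → CHF → NOK → GBP.

0.9853 (arbitrage exists)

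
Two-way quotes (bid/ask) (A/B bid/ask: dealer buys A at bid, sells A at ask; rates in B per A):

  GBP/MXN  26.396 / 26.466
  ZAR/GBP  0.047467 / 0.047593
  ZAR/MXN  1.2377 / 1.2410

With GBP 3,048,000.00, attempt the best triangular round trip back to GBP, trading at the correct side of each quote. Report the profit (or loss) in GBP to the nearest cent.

Net profit: GBP 29,323.02

Best loop GBP → MXN → ZAR → GBP:
GBP 3,048,000.00 × 26.396 (sell GBP at bid) = MXN 80,455,008.00
MXN 80,455,008.00 ÷ 1.2410 (buy ZAR at ask) = ZAR 64,830,788.07
ZAR 64,830,788.07 × 0.047467 (sell ZAR at bid) = GBP 3,077,323.02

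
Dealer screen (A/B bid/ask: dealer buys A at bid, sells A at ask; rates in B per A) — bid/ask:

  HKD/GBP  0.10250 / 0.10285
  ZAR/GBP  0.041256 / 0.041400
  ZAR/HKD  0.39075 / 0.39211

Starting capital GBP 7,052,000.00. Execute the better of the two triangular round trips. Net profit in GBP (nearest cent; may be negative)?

Net profit: GBP 162,183.88

Best loop GBP → HKD → ZAR → GBP:
GBP 7,052,000.00 ÷ 0.10285 (buy HKD at ask) = HKD 68,565,872.63
HKD 68,565,872.63 ÷ 0.39211 (buy ZAR at ask) = ZAR 174,863,871.44
ZAR 174,863,871.44 × 0.041256 (sell ZAR at bid) = GBP 7,214,183.88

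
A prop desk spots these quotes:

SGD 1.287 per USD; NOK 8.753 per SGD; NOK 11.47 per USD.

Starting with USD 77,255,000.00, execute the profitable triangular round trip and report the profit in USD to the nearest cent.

Profitable loop is USD → NOK → SGD → USD:
USD 77,255,000.00 × 11.47 = NOK 886,114,850.00
NOK 886,114,850.00 ÷ 8.753 = SGD 101,235,559.24
SGD 101,235,559.24 ÷ 1.287 = USD 78,660,108.19
Profit = USD 78,660,108.19 − USD 77,255,000.00

Profit: USD 1,405,108.19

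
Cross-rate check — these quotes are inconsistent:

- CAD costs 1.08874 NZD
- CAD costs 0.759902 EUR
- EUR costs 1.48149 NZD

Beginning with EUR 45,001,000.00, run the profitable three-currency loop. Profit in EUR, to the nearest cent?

Profitable loop is EUR → NZD → CAD → EUR:
EUR 45,001,000.00 × 1.48149 = NZD 66,668,531.49
NZD 66,668,531.49 ÷ 1.08874 = CAD 61,234,575.28
CAD 61,234,575.28 × 0.759902 = EUR 46,532,276.22
Profit = EUR 46,532,276.22 − EUR 45,001,000.00

Profit: EUR 1,531,276.22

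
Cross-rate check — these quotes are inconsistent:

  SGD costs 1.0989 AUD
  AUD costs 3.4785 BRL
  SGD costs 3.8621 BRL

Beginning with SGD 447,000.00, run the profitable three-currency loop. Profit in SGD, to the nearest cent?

Profit: SGD 4,628.00

Profitable loop is SGD → BRL → AUD → SGD:
SGD 447,000.00 × 3.8621 = BRL 1,726,358.70
BRL 1,726,358.70 ÷ 3.4785 = AUD 496,294.01
AUD 496,294.01 ÷ 1.0989 = SGD 451,628.00
Profit = SGD 451,628.00 − SGD 447,000.00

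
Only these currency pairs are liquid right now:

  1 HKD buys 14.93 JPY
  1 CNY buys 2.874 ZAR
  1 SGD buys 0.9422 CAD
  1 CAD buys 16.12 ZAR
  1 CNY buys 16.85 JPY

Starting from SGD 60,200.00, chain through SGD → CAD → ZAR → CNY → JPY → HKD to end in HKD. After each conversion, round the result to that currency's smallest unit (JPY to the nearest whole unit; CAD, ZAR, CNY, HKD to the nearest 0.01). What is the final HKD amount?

SGD 60,200.00 × 0.9422 = CAD 56,720.44
CAD 56,720.44 × 16.12 = ZAR 914,333.49
ZAR 914,333.49 ÷ 2.874 = CNY 318,139.70
CNY 318,139.70 × 16.85 = JPY 5,360,654
JPY 5,360,654 ÷ 14.93 = HKD 359,052.51

HKD 359,052.51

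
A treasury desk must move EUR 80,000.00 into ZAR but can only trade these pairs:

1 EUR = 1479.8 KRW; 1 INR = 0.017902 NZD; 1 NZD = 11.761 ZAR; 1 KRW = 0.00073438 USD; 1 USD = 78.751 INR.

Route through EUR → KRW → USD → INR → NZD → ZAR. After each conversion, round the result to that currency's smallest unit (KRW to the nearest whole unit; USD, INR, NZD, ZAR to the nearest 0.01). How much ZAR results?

ZAR 1,441,503.55

EUR 80,000.00 × 1479.8 = KRW 118,384,000
KRW 118,384,000 × 0.00073438 = USD 86,938.84
USD 86,938.84 × 78.751 = INR 6,846,520.59
INR 6,846,520.59 × 0.017902 = NZD 122,566.41
NZD 122,566.41 × 11.761 = ZAR 1,441,503.55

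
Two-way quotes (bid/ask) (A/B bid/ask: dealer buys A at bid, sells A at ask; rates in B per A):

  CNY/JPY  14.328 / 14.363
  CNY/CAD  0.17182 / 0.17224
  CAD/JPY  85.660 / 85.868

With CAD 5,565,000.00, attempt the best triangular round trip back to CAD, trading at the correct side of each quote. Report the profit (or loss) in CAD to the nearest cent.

Best loop CAD → JPY → CNY → CAD:
CAD 5,565,000.00 × 85.660 (sell CAD at bid) = JPY 476,697,900
JPY 476,697,900 ÷ 14.363 (buy CNY at ask) = CNY 33,189,298.89
CNY 33,189,298.89 × 0.17182 (sell CNY at bid) = CAD 5,702,585.34

Net profit: CAD 137,585.34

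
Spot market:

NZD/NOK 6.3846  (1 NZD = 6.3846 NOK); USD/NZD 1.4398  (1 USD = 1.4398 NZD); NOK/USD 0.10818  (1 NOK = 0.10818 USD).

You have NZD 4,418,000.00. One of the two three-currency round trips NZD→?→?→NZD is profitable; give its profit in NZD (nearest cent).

Profit: NZD 24,657.89

Profitable loop is NZD → USD → NOK → NZD:
NZD 4,418,000.00 ÷ 1.4398 = USD 3,068,481.73
USD 3,068,481.73 ÷ 0.10818 = NOK 28,364,593.58
NOK 28,364,593.58 ÷ 6.3846 = NZD 4,442,657.89
Profit = NZD 4,442,657.89 − NZD 4,418,000.00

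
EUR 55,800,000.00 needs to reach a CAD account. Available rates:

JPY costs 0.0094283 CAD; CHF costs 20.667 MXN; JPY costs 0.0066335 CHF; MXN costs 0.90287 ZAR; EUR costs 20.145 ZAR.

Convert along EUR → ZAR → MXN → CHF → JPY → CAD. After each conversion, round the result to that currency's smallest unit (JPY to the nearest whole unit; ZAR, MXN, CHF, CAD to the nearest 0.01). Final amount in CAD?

EUR 55,800,000.00 × 20.145 = ZAR 1,124,091,000.00
ZAR 1,124,091,000.00 ÷ 0.90287 = MXN 1,245,019,770.29
MXN 1,245,019,770.29 ÷ 20.667 = CHF 60,241,920.47
CHF 60,241,920.47 ÷ 0.0066335 = JPY 9,081,468,376
JPY 9,081,468,376 × 0.0094283 = CAD 85,622,808.29

CAD 85,622,808.29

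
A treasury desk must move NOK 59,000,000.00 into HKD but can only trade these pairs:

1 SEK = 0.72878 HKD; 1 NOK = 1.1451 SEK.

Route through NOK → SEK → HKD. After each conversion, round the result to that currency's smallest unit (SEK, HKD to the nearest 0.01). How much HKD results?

HKD 49,237,032.70

NOK 59,000,000.00 × 1.1451 = SEK 67,560,900.00
SEK 67,560,900.00 × 0.72878 = HKD 49,237,032.70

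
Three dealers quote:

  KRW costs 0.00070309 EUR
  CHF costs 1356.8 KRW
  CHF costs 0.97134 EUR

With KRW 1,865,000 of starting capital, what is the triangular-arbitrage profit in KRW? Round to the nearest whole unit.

Profitable loop is KRW → CHF → EUR → KRW:
KRW 1,865,000 ÷ 1356.8 = CHF 1,374.56
CHF 1,374.56 × 0.97134 = EUR 1,335.16
EUR 1,335.16 ÷ 0.00070309 = KRW 1,898,993
Profit = KRW 1,898,993 − KRW 1,865,000

Profit: KRW 33,993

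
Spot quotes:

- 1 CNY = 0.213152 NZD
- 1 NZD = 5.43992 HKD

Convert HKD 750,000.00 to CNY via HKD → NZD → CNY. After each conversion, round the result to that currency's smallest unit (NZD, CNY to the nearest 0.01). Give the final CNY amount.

HKD 750,000.00 ÷ 5.43992 = NZD 137,869.67
NZD 137,869.67 ÷ 0.213152 = CNY 646,813.87

CNY 646,813.87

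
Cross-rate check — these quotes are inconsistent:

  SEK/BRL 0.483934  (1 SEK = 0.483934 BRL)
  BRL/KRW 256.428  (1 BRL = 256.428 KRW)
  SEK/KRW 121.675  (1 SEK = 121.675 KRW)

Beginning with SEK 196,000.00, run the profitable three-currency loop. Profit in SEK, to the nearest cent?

Profitable loop is SEK → BRL → KRW → SEK:
SEK 196,000.00 × 0.483934 = BRL 94,851.06
BRL 94,851.06 × 256.428 = KRW 24,322,469
KRW 24,322,469 ÷ 121.675 = SEK 199,897.01
Profit = SEK 199,897.01 − SEK 196,000.00

Profit: SEK 3,897.01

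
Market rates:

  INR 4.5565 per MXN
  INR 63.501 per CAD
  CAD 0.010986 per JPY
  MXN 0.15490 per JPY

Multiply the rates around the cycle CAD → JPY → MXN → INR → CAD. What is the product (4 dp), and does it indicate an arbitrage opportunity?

1.0117 (arbitrage exists)

Around CAD → JPY → MXN → INR → CAD: 1 ÷ 0.010986 × 0.15490 × 4.5565 ÷ 63.501 = 1.011725
Product > 1; profitable direction is CAD → JPY → MXN → INR → CAD.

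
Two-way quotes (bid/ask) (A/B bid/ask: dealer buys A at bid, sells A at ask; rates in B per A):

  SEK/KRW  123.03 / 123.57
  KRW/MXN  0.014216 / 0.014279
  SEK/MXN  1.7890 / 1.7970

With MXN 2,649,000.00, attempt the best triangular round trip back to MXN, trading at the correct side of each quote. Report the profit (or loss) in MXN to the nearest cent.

Best loop MXN → KRW → SEK → MXN:
MXN 2,649,000.00 ÷ 0.014279 (buy KRW at ask) = KRW 185,517,193
KRW 185,517,193 ÷ 123.57 (buy SEK at ask) = SEK 1,501,312.56
SEK 1,501,312.56 × 1.7890 (sell SEK at bid) = MXN 2,685,848.17

Net profit: MXN 36,848.17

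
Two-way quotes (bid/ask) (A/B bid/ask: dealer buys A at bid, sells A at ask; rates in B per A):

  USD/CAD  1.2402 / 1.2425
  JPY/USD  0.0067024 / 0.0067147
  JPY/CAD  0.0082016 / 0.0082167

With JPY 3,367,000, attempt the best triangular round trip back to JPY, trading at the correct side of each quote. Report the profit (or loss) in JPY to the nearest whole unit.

Best loop JPY → USD → CAD → JPY:
JPY 3,367,000 × 0.0067024 (sell JPY at bid) = USD 22,566.98
USD 22,566.98 × 1.2402 (sell USD at bid) = CAD 27,987.57
CAD 27,987.57 ÷ 0.0082167 (buy JPY at ask) = JPY 3,406,181

Net profit: JPY 39,181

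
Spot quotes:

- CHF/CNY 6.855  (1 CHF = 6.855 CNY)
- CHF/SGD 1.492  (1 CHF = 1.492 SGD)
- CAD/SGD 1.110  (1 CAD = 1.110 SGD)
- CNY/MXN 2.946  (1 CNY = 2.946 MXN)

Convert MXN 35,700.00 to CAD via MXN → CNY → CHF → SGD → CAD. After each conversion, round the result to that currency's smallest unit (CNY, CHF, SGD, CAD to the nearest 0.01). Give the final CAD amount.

MXN 35,700.00 ÷ 2.946 = CNY 12,118.13
CNY 12,118.13 ÷ 6.855 = CHF 1,767.78
CHF 1,767.78 × 1.492 = SGD 2,637.53
SGD 2,637.53 ÷ 1.110 = CAD 2,376.15

CAD 2,376.15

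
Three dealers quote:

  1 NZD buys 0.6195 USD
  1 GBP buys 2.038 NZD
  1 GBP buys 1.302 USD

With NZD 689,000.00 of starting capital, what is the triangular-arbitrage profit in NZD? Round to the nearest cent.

Profit: NZD 21,533.76

Profitable loop is NZD → GBP → USD → NZD:
NZD 689,000.00 ÷ 2.038 = GBP 338,076.55
GBP 338,076.55 × 1.302 = USD 440,175.66
USD 440,175.66 ÷ 0.6195 = NZD 710,533.76
Profit = NZD 710,533.76 − NZD 689,000.00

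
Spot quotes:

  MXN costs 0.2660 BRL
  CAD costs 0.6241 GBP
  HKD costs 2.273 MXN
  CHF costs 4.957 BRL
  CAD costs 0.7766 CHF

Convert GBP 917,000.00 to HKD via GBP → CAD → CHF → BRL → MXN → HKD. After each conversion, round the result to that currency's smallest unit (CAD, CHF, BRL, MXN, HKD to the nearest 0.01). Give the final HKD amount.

GBP 917,000.00 ÷ 0.6241 = CAD 1,469,315.81
CAD 1,469,315.81 × 0.7766 = CHF 1,141,070.66
CHF 1,141,070.66 × 4.957 = BRL 5,656,287.26
BRL 5,656,287.26 ÷ 0.2660 = MXN 21,264,237.82
MXN 21,264,237.82 ÷ 2.273 = HKD 9,355,142.02

HKD 9,355,142.02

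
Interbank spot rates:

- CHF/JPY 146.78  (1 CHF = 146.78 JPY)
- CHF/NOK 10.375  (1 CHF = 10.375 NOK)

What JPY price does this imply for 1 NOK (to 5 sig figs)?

NOK/JPY = 14.147

1 NOK ÷ 10.375 = 0.0963855 CHF
0.0963855 CHF × 146.78 = 14.1475 JPY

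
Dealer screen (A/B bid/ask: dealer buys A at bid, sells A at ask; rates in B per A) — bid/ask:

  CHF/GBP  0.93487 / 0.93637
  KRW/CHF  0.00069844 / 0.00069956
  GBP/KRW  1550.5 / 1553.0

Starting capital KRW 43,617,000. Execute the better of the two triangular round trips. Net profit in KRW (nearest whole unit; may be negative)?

Net profit: KRW 540,847

Best loop KRW → CHF → GBP → KRW:
KRW 43,617,000 × 0.00069844 (sell KRW at bid) = CHF 30,463.86
CHF 30,463.86 × 0.93487 (sell CHF at bid) = GBP 28,479.75
GBP 28,479.75 × 1550.5 (sell GBP at bid) = KRW 44,157,847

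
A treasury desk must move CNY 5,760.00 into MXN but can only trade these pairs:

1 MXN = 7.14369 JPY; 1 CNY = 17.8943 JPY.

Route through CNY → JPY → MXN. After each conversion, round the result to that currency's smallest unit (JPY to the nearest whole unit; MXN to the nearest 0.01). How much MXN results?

MXN 14,428.26

CNY 5,760.00 × 17.8943 = JPY 103,071
JPY 103,071 ÷ 7.14369 = MXN 14,428.26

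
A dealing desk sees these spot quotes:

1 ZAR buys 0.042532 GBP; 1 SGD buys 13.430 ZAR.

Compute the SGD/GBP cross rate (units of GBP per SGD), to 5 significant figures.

SGD/GBP = 0.57120

1 SGD × 13.430 = 13.43 ZAR
13.43 ZAR × 0.042532 = 0.571205 GBP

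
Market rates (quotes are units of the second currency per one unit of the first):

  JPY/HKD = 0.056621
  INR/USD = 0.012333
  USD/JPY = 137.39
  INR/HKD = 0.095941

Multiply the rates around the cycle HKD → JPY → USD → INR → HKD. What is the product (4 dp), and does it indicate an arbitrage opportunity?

Around HKD → JPY → USD → INR → HKD: 1 ÷ 0.056621 ÷ 137.39 ÷ 0.012333 × 0.095941 = 1.000007
Product ≈ 1 (deviation 0.001%, within rounding noise).

1.0000 (no arbitrage)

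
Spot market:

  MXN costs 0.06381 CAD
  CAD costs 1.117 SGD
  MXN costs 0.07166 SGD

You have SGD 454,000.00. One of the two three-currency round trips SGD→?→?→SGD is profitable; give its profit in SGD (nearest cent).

Profit: SGD 2,447.40

Profitable loop is SGD → CAD → MXN → SGD:
SGD 454,000.00 ÷ 1.117 = CAD 406,445.84
CAD 406,445.84 ÷ 0.06381 = MXN 6,369,626.03
MXN 6,369,626.03 × 0.07166 = SGD 456,447.40
Profit = SGD 456,447.40 − SGD 454,000.00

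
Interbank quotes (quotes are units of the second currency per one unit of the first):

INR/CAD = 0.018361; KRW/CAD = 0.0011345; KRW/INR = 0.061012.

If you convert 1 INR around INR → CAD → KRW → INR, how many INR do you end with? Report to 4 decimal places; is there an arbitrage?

0.9874 (arbitrage exists)

Around INR → CAD → KRW → INR: 1 × 0.018361 ÷ 0.0011345 × 0.061012 = 0.987432
Product < 1; profitable direction is INR → KRW → CAD → INR.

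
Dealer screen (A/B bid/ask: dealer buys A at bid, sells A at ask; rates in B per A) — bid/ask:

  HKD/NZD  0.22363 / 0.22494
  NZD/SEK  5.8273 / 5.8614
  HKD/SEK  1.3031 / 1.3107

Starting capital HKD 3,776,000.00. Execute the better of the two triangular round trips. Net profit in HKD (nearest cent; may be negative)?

Net result: HKD -21,724.61 (no profitable arbitrage after spreads)

Best loop HKD → NZD → SEK → HKD:
HKD 3,776,000.00 × 0.22363 (sell HKD at bid) = NZD 844,426.88
NZD 844,426.88 × 5.8273 (sell NZD at bid) = SEK 4,920,728.76
SEK 4,920,728.76 ÷ 1.3107 (buy HKD at ask) = HKD 3,754,275.39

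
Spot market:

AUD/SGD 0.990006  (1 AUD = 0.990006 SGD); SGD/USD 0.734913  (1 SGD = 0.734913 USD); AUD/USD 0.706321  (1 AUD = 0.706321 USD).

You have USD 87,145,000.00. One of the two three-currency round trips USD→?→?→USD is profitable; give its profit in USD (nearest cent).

Profit: USD 2,621,462.72

Profitable loop is USD → AUD → SGD → USD:
USD 87,145,000.00 ÷ 0.706321 = AUD 123,378,747.06
AUD 123,378,747.06 × 0.990006 = SGD 122,145,699.86
SGD 122,145,699.86 × 0.734913 = USD 89,766,462.72
Profit = USD 89,766,462.72 − USD 87,145,000.00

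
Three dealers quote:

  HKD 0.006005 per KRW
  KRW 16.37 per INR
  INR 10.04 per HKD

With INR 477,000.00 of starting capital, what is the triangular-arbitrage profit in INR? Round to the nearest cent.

Profitable loop is INR → HKD → KRW → INR:
INR 477,000.00 ÷ 10.04 = HKD 47,509.96
HKD 47,509.96 ÷ 0.006005 = KRW 7,911,734
KRW 7,911,734 ÷ 16.37 = INR 483,306.88
Profit = INR 483,306.88 − INR 477,000.00

Profit: INR 6,306.88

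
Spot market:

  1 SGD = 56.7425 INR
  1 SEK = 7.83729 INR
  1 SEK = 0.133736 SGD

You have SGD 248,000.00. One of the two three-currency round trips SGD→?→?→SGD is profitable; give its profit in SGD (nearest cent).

Profit: SGD 8,130.21

Profitable loop is SGD → SEK → INR → SGD:
SGD 248,000.00 ÷ 0.133736 = SEK 1,854,399.71
SEK 1,854,399.71 × 7.83729 = INR 14,533,468.33
INR 14,533,468.33 ÷ 56.7425 = SGD 256,130.21
Profit = SGD 256,130.21 − SGD 248,000.00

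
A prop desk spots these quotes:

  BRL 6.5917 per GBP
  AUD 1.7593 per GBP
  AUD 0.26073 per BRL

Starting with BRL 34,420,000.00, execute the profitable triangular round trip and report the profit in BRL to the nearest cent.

Profit: BRL 814,030.86

Profitable loop is BRL → GBP → AUD → BRL:
BRL 34,420,000.00 ÷ 6.5917 = GBP 5,221,718.22
GBP 5,221,718.22 × 1.7593 = AUD 9,186,568.87
AUD 9,186,568.87 ÷ 0.26073 = BRL 35,234,030.86
Profit = BRL 35,234,030.86 − BRL 34,420,000.00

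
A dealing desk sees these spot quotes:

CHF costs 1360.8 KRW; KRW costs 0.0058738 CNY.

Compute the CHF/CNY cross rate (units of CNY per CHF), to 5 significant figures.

1 CHF × 1360.8 = 1360.8 KRW
1360.8 KRW × 0.0058738 = 7.99307 CNY

CHF/CNY = 7.9931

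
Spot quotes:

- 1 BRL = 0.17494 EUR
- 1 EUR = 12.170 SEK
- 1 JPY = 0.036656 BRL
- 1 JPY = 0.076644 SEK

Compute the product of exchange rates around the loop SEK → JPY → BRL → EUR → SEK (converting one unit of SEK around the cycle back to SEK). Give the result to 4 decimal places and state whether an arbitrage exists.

1.0182 (arbitrage exists)

Around SEK → JPY → BRL → EUR → SEK: 1 ÷ 0.076644 × 0.036656 × 0.17494 × 12.170 = 1.018232
Product > 1; profitable direction is SEK → JPY → BRL → EUR → SEK.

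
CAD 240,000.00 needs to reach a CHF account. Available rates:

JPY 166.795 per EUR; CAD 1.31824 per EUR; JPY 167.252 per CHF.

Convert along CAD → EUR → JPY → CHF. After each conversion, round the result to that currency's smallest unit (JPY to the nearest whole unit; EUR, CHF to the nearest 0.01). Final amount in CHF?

CAD 240,000.00 ÷ 1.31824 = EUR 182,060.93
EUR 182,060.93 × 166.795 = JPY 30,366,853
JPY 30,366,853 ÷ 167.252 = CHF 181,563.47

CHF 181,563.47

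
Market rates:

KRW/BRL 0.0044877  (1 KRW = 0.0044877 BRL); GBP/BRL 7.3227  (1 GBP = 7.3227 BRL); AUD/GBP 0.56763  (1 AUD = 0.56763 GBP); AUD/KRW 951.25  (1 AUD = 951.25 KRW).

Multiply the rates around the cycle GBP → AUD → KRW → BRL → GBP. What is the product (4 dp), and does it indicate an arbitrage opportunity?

1.0270 (arbitrage exists)

Around GBP → AUD → KRW → BRL → GBP: 1 ÷ 0.56763 × 951.25 × 0.0044877 ÷ 7.3227 = 1.027027
Product > 1; profitable direction is GBP → AUD → KRW → BRL → GBP.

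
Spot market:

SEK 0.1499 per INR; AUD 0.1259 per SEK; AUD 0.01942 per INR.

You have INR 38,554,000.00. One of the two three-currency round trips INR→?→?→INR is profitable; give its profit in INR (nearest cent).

Profitable loop is INR → AUD → SEK → INR:
INR 38,554,000.00 × 0.01942 = AUD 748,718.68
AUD 748,718.68 ÷ 0.1259 = SEK 5,946,931.53
SEK 5,946,931.53 ÷ 0.1499 = INR 39,672,658.66
Profit = INR 39,672,658.66 − INR 38,554,000.00

Profit: INR 1,118,658.66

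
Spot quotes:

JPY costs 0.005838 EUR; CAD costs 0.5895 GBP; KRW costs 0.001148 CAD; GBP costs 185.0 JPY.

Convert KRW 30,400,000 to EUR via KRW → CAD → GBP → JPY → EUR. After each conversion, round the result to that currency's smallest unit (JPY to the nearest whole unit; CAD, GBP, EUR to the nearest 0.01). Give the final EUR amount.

EUR 22,219.54

KRW 30,400,000 × 0.001148 = CAD 34,899.20
CAD 34,899.20 × 0.5895 = GBP 20,573.08
GBP 20,573.08 × 185.0 = JPY 3,806,020
JPY 3,806,020 × 0.005838 = EUR 22,219.54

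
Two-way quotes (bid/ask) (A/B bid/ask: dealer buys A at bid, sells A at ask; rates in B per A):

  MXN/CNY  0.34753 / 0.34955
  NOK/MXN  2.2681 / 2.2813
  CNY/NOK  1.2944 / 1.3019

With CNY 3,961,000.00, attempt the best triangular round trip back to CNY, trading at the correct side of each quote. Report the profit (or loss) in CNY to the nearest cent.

Best loop CNY → NOK → MXN → CNY:
CNY 3,961,000.00 × 1.2944 (sell CNY at bid) = NOK 5,127,118.40
NOK 5,127,118.40 × 2.2681 (sell NOK at bid) = MXN 11,628,817.24
MXN 11,628,817.24 × 0.34753 (sell MXN at bid) = CNY 4,041,362.86

Net profit: CNY 80,362.86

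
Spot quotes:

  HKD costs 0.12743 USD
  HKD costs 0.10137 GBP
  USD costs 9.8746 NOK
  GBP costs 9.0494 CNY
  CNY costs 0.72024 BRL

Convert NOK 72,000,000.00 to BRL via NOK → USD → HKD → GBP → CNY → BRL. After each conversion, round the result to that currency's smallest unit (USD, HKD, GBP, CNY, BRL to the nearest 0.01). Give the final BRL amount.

BRL 37,804,871.84

NOK 72,000,000.00 ÷ 9.8746 = USD 7,291,434.59
USD 7,291,434.59 ÷ 0.12743 = HKD 57,219,136.70
HKD 57,219,136.70 × 0.10137 = GBP 5,800,303.89
GBP 5,800,303.89 × 9.0494 = CNY 52,489,270.02
CNY 52,489,270.02 × 0.72024 = BRL 37,804,871.84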